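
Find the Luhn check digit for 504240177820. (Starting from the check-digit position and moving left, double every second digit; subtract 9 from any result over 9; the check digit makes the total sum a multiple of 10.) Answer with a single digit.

1

Partial digits right→left: 0 2 8 7 7 1 0 4 2 4 0 5
Double every second digit counting from the check-digit position (so the 1st, 3rd, 5th, ... of the partial from the right).
  doubled (with −9 where >9): 0 7 5 0 4 0 → sum 16
  kept as-is: 2 7 1 4 4 5 → sum 23
Total = 16 + 23 = 39.
Check digit = (10 − (39 mod 10)) mod 10 = 1.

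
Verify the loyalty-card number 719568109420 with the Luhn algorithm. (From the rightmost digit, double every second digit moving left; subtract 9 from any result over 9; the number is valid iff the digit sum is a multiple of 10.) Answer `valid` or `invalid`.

valid

From the right, keep odd positions and double even positions (subtract 9 from any doubled value over 9):
  doubled (positions 2,4,...): 4 9 2 3 9 5 → sum 32
  kept (positions 1,3,...): 0 4 0 8 5 1 → sum 18
Total = 50.
50 mod 10 = 0, so the number is valid.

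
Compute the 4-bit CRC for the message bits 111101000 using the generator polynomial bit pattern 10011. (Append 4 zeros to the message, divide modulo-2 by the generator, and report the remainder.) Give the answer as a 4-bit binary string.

Append 4 zeros: 1111010000000. Divide by 10011 (XOR where the leading bit is 1):
  pos 0: 11110 XOR 10011 = 01101
  pos 1: 11011 XOR 10011 = 01000
  pos 2: 10000 XOR 10011 = 00011
  pos 5: 11000 XOR 10011 = 01011
  pos 6: 10110 XOR 10011 = 00101
  pos 8: 10100 XOR 10011 = 00111
Remainder (last 4 bits) = 0111. This is the CRC / FCS.

0111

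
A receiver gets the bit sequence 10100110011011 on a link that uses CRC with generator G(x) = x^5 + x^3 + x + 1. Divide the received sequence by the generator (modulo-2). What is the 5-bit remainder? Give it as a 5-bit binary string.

00000

Modulo-2 division of 10100110011011 by 101011:
  pos 0: 101001 XOR 101011 = 000010
  pos 4: 101001 XOR 101011 = 000010
  pos 8: 101011 XOR 101011 = 000000
Remainder = 00000 (zero — the frame passes the CRC check).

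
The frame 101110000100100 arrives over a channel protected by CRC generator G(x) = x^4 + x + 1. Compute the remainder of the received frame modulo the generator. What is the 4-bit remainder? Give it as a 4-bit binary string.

Modulo-2 division of 101110000100100 by 10011:
  pos 0: 10111 XOR 10011 = 00100
  pos 2: 10000 XOR 10011 = 00011
  pos 5: 11001 XOR 10011 = 01010
  pos 6: 10100 XOR 10011 = 00111
  pos 8: 11101 XOR 10011 = 01110
  pos 9: 11100 XOR 10011 = 01111
  pos 10: 11110 XOR 10011 = 01101
Remainder = 1101 (nonzero — an error is detected).

1101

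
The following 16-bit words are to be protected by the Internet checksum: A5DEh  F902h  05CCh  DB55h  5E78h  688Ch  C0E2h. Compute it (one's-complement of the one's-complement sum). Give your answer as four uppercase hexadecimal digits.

One's-complement addition (fold any carry out of bit 15 back into bit 0):
  0xA5DE + 0xF902 = 0x19EE0 → wrap carry → 0x9EE1
  0x9EE1 + 0x05CC = 0x0A4AD
  0xA4AD + 0xDB55 = 0x18002 → wrap carry → 0x8003
  0x8003 + 0x5E78 = 0x0DE7B
  0xDE7B + 0x688C = 0x14707 → wrap carry → 0x4708
  0x4708 + 0xC0E2 = 0x107EA → wrap carry → 0x07EB
One's-complement sum = 0x07EB.
Checksum = ~0x07EB & 0xFFFF = 0xF814.

F814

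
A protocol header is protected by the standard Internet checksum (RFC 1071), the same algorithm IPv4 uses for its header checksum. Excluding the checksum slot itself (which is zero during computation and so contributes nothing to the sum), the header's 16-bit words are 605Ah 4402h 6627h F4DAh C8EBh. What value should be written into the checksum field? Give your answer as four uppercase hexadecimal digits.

One's-complement addition (fold any carry out of bit 15 back into bit 0):
  0x605A + 0x4402 = 0x0A45C
  0xA45C + 0x6627 = 0x10A83 → wrap carry → 0x0A84
  0x0A84 + 0xF4DA = 0x0FF5E
  0xFF5E + 0xC8EB = 0x1C849 → wrap carry → 0xC84A
One's-complement sum = 0xC84A.
Checksum = ~0xC84A & 0xFFFF = 0x37B5.

37B5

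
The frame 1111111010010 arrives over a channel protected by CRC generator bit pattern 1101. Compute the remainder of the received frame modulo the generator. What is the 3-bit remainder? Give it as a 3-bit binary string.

101

Modulo-2 division of 1111111010010 by 1101:
  pos 0: 1111 XOR 1101 = 0010
  pos 2: 1011 XOR 1101 = 0110
  pos 3: 1101 XOR 1101 = 0000
  pos 8: 1001 XOR 1101 = 0100
  pos 9: 1000 XOR 1101 = 0101
Remainder = 101 (nonzero — an error is detected).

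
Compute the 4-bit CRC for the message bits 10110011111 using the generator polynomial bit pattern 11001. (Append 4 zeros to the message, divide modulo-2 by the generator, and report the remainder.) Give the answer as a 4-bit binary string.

Append 4 zeros: 101100111110000. Divide by 11001 (XOR where the leading bit is 1):
  pos 0: 10110 XOR 11001 = 01111
  pos 1: 11110 XOR 11001 = 00111
  pos 3: 11111 XOR 11001 = 00110
  pos 5: 11011 XOR 11001 = 00010
  pos 8: 10100 XOR 11001 = 01101
  pos 9: 11010 XOR 11001 = 00011
Remainder (last 4 bits) = 0110. This is the CRC / FCS.

0110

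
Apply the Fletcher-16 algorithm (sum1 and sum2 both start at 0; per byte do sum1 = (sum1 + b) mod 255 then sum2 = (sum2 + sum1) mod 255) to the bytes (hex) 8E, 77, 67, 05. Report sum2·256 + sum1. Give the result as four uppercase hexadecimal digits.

7472

Running sums (mod 255):
  after byte 0 (8E): sum1=142, sum2=142
  after byte 1 (77): sum1=6, sum2=148
  after byte 2 (67): sum1=109, sum2=2
  after byte 3 (05): sum1=114, sum2=116
Checksum = sum2·256 + sum1 = 116·256 + 114 = 29810 = 0x7472.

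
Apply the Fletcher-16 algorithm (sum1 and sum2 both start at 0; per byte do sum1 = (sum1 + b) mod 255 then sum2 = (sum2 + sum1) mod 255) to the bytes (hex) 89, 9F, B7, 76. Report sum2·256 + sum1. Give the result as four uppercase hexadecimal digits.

EA57

Running sums (mod 255):
  after byte 0 (89): sum1=137, sum2=137
  after byte 1 (9F): sum1=41, sum2=178
  after byte 2 (B7): sum1=224, sum2=147
  after byte 3 (76): sum1=87, sum2=234
Checksum = sum2·256 + sum1 = 234·256 + 87 = 59991 = 0xEA57.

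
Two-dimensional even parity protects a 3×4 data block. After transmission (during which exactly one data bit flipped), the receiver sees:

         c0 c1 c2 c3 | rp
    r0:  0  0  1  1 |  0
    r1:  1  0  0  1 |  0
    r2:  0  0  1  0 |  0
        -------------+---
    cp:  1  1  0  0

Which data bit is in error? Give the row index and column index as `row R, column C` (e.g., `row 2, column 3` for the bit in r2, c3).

row 2, column 1

Recompute each row's even parity and compare to rp:
  r0: data parity 0, sent rp 0 → ok
  r1: data parity 0, sent rp 0 → ok
  r2: data parity 1, sent rp 0 → mismatch
Recompute each column's even parity and compare to cp:
  c0: data parity 1, sent cp 1 → ok
  c1: data parity 0, sent cp 1 → mismatch
  c2: data parity 0, sent cp 0 → ok
  c3: data parity 0, sent cp 0 → ok
Exactly one row (r2) and one column (c1) fail → the flipped bit is at their intersection.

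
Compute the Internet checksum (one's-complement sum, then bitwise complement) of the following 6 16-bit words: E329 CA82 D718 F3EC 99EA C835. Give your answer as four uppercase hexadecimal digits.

252D

One's-complement addition (fold any carry out of bit 15 back into bit 0):
  0xE329 + 0xCA82 = 0x1ADAB → wrap carry → 0xADAC
  0xADAC + 0xD718 = 0x184C4 → wrap carry → 0x84C5
  0x84C5 + 0xF3EC = 0x178B1 → wrap carry → 0x78B2
  0x78B2 + 0x99EA = 0x1129C → wrap carry → 0x129D
  0x129D + 0xC835 = 0x0DAD2
One's-complement sum = 0xDAD2.
Checksum = ~0xDAD2 & 0xFFFF = 0x252D.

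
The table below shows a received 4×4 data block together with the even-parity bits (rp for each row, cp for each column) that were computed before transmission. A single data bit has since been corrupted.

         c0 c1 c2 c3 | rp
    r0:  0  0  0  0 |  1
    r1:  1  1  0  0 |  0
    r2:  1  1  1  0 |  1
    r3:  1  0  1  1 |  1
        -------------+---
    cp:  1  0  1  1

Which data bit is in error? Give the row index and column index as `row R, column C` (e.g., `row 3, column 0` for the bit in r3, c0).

Recompute each row's even parity and compare to rp:
  r0: data parity 0, sent rp 1 → mismatch
  r1: data parity 0, sent rp 0 → ok
  r2: data parity 1, sent rp 1 → ok
  r3: data parity 1, sent rp 1 → ok
Recompute each column's even parity and compare to cp:
  c0: data parity 1, sent cp 1 → ok
  c1: data parity 0, sent cp 0 → ok
  c2: data parity 0, sent cp 1 → mismatch
  c3: data parity 1, sent cp 1 → ok
Exactly one row (r0) and one column (c2) fail → the flipped bit is at their intersection.

row 0, column 2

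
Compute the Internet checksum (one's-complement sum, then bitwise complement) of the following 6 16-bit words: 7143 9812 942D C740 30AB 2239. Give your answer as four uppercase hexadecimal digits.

4857

One's-complement addition (fold any carry out of bit 15 back into bit 0):
  0x7143 + 0x9812 = 0x10955 → wrap carry → 0x0956
  0x0956 + 0x942D = 0x09D83
  0x9D83 + 0xC740 = 0x164C3 → wrap carry → 0x64C4
  0x64C4 + 0x30AB = 0x0956F
  0x956F + 0x2239 = 0x0B7A8
One's-complement sum = 0xB7A8.
Checksum = ~0xB7A8 & 0xFFFF = 0x4857.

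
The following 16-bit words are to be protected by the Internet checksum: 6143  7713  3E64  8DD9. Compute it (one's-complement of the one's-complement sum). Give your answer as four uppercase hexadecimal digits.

One's-complement addition (fold any carry out of bit 15 back into bit 0):
  0x6143 + 0x7713 = 0x0D856
  0xD856 + 0x3E64 = 0x116BA → wrap carry → 0x16BB
  0x16BB + 0x8DD9 = 0x0A494
One's-complement sum = 0xA494.
Checksum = ~0xA494 & 0xFFFF = 0x5B6B.

5B6B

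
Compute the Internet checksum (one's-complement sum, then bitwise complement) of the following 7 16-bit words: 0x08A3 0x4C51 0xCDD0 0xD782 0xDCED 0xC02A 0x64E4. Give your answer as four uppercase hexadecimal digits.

One's-complement addition (fold any carry out of bit 15 back into bit 0):
  0x08A3 + 0x4C51 = 0x054F4
  0x54F4 + 0xCDD0 = 0x122C4 → wrap carry → 0x22C5
  0x22C5 + 0xD782 = 0x0FA47
  0xFA47 + 0xDCED = 0x1D734 → wrap carry → 0xD735
  0xD735 + 0xC02A = 0x1975F → wrap carry → 0x9760
  0x9760 + 0x64E4 = 0x0FC44
One's-complement sum = 0xFC44.
Checksum = ~0xFC44 & 0xFFFF = 0x03BB.

03BB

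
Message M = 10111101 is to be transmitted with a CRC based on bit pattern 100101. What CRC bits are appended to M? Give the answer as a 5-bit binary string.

Append 5 zeros: 1011110100000. Divide by 100101 (XOR where the leading bit is 1):
  pos 0: 101111 XOR 100101 = 001010
  pos 2: 101001 XOR 100101 = 001100
  pos 4: 110000 XOR 100101 = 010101
  pos 5: 101010 XOR 100101 = 001111
  pos 7: 111100 XOR 100101 = 011001
Remainder (last 5 bits) = 11001. This is the CRC / FCS.

11001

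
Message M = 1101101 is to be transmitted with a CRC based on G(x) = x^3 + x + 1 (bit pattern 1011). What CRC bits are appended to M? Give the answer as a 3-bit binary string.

111

Append 3 zeros: 1101101000. Divide by 1011 (XOR where the leading bit is 1):
  pos 0: 1101 XOR 1011 = 0110
  pos 1: 1101 XOR 1011 = 0110
  pos 2: 1100 XOR 1011 = 0111
  pos 3: 1111 XOR 1011 = 0100
  pos 4: 1000 XOR 1011 = 0011
  pos 6: 1100 XOR 1011 = 0111
Remainder (last 3 bits) = 111. This is the CRC / FCS.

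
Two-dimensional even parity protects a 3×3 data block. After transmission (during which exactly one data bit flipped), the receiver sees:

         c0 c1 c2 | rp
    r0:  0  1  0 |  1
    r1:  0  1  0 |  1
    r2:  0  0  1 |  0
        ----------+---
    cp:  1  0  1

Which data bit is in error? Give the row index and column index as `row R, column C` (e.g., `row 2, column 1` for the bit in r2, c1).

row 2, column 0

Recompute each row's even parity and compare to rp:
  r0: data parity 1, sent rp 1 → ok
  r1: data parity 1, sent rp 1 → ok
  r2: data parity 1, sent rp 0 → mismatch
Recompute each column's even parity and compare to cp:
  c0: data parity 0, sent cp 1 → mismatch
  c1: data parity 0, sent cp 0 → ok
  c2: data parity 1, sent cp 1 → ok
Exactly one row (r2) and one column (c0) fail → the flipped bit is at their intersection.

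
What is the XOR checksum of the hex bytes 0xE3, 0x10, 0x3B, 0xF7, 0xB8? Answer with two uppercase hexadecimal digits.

XOR the bytes together:
  start with 0xE3
  0xE3 ⊕ 0x10 = 0xF3
  0xF3 ⊕ 0x3B = 0xC8
  0xC8 ⊕ 0xF7 = 0x3F
  0x3F ⊕ 0xB8 = 0x87

87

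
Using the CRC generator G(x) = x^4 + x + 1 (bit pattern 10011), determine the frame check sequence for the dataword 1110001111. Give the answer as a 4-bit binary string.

1110

Append 4 zeros: 11100011110000. Divide by 10011 (XOR where the leading bit is 1):
  pos 0: 11100 XOR 10011 = 01111
  pos 1: 11110 XOR 10011 = 01101
  pos 2: 11011 XOR 10011 = 01000
  pos 3: 10001 XOR 10011 = 00010
  pos 6: 10110 XOR 10011 = 00101
  pos 8: 10100 XOR 10011 = 00111
Remainder (last 4 bits) = 1110. This is the CRC / FCS.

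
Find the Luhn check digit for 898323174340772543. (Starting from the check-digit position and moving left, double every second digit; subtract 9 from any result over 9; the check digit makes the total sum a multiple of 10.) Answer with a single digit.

6

Partial digits right→left: 3 4 5 2 7 7 0 4 3 4 7 1 3 2 3 8 9 8
Double every second digit counting from the check-digit position (so the 1st, 3rd, 5th, ... of the partial from the right).
  doubled (with −9 where >9): 6 1 5 0 6 5 6 6 9 → sum 44
  kept as-is: 4 2 7 4 4 1 2 8 8 → sum 40
Total = 44 + 40 = 84.
Check digit = (10 − (84 mod 10)) mod 10 = 6.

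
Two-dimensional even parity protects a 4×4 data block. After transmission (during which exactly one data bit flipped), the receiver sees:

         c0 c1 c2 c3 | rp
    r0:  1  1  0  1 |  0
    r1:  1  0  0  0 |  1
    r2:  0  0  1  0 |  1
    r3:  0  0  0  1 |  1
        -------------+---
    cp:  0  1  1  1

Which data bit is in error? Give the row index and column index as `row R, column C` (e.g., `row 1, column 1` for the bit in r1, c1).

Recompute each row's even parity and compare to rp:
  r0: data parity 1, sent rp 0 → mismatch
  r1: data parity 1, sent rp 1 → ok
  r2: data parity 1, sent rp 1 → ok
  r3: data parity 1, sent rp 1 → ok
Recompute each column's even parity and compare to cp:
  c0: data parity 0, sent cp 0 → ok
  c1: data parity 1, sent cp 1 → ok
  c2: data parity 1, sent cp 1 → ok
  c3: data parity 0, sent cp 1 → mismatch
Exactly one row (r0) and one column (c3) fail → the flipped bit is at their intersection.

row 0, column 3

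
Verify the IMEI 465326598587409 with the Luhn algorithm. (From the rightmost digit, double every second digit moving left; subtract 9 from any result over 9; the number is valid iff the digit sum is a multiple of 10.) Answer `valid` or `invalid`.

invalid

From the right, keep odd positions and double even positions (subtract 9 from any doubled value over 9):
  doubled (positions 2,4,...): 0 5 1 9 3 6 3 → sum 27
  kept (positions 1,3,...): 9 4 8 8 5 2 5 4 → sum 45
Total = 72.
72 mod 10 = 2, so the number is invalid.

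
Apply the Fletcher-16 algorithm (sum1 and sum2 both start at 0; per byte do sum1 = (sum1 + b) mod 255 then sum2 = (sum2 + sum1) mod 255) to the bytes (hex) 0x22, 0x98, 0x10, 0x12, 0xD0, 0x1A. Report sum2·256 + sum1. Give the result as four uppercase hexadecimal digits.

Running sums (mod 255):
  after byte 0 (0x22): sum1=34, sum2=34
  after byte 1 (0x98): sum1=186, sum2=220
  after byte 2 (0x10): sum1=202, sum2=167
  after byte 3 (0x12): sum1=220, sum2=132
  after byte 4 (0xD0): sum1=173, sum2=50
  after byte 5 (0x1A): sum1=199, sum2=249
Checksum = sum2·256 + sum1 = 249·256 + 199 = 63943 = 0xF9C7.

F9C7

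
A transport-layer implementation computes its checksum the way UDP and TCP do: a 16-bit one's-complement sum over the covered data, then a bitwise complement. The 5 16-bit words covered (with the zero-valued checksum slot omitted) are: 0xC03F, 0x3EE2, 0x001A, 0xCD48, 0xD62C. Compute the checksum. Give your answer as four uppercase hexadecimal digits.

5D4E

One's-complement addition (fold any carry out of bit 15 back into bit 0):
  0xC03F + 0x3EE2 = 0x0FF21
  0xFF21 + 0x001A = 0x0FF3B
  0xFF3B + 0xCD48 = 0x1CC83 → wrap carry → 0xCC84
  0xCC84 + 0xD62C = 0x1A2B0 → wrap carry → 0xA2B1
One's-complement sum = 0xA2B1.
Checksum = ~0xA2B1 & 0xFFFF = 0x5D4E.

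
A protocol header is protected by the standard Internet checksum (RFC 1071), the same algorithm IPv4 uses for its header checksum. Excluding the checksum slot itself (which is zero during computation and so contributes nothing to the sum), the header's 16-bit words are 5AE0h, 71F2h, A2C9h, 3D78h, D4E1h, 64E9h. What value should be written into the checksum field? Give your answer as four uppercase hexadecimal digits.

1920

One's-complement addition (fold any carry out of bit 15 back into bit 0):
  0x5AE0 + 0x71F2 = 0x0CCD2
  0xCCD2 + 0xA2C9 = 0x16F9B → wrap carry → 0x6F9C
  0x6F9C + 0x3D78 = 0x0AD14
  0xAD14 + 0xD4E1 = 0x181F5 → wrap carry → 0x81F6
  0x81F6 + 0x64E9 = 0x0E6DF
One's-complement sum = 0xE6DF.
Checksum = ~0xE6DF & 0xFFFF = 0x1920.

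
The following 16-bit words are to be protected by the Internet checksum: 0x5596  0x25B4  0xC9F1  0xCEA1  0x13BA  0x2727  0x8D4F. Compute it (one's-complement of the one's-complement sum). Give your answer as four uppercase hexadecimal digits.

One's-complement addition (fold any carry out of bit 15 back into bit 0):
  0x5596 + 0x25B4 = 0x07B4A
  0x7B4A + 0xC9F1 = 0x1453B → wrap carry → 0x453C
  0x453C + 0xCEA1 = 0x113DD → wrap carry → 0x13DE
  0x13DE + 0x13BA = 0x02798
  0x2798 + 0x2727 = 0x04EBF
  0x4EBF + 0x8D4F = 0x0DC0E
One's-complement sum = 0xDC0E.
Checksum = ~0xDC0E & 0xFFFF = 0x23F1.

23F1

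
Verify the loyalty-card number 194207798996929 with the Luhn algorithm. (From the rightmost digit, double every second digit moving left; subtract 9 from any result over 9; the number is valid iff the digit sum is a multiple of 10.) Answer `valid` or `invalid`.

From the right, keep odd positions and double even positions (subtract 9 from any doubled value over 9):
  doubled (positions 2,4,...): 4 3 9 9 5 4 9 → sum 43
  kept (positions 1,3,...): 9 9 9 8 7 0 4 1 → sum 47
Total = 90.
90 mod 10 = 0, so the number is valid.

valid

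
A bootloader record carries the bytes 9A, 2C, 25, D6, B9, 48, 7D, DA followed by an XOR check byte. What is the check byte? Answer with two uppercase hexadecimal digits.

13

XOR the bytes together:
  start with 0x9A
  0x9A ⊕ 0x2C = 0xB6
  0xB6 ⊕ 0x25 = 0x93
  0x93 ⊕ 0xD6 = 0x45
  0x45 ⊕ 0xB9 = 0xFC
  0xFC ⊕ 0x48 = 0xB4
  0xB4 ⊕ 0x7D = 0xC9
  0xC9 ⊕ 0xDA = 0x13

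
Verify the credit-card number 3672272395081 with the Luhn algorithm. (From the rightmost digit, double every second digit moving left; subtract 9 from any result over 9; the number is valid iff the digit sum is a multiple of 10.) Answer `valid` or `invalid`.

From the right, keep odd positions and double even positions (subtract 9 from any doubled value over 9):
  doubled (positions 2,4,...): 7 1 6 5 4 3 → sum 26
  kept (positions 1,3,...): 1 0 9 2 2 7 3 → sum 24
Total = 50.
50 mod 10 = 0, so the number is valid.

valid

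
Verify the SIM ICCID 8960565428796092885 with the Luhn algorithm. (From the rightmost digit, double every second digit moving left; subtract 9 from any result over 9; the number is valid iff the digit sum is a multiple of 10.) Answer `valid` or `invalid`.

invalid

From the right, keep odd positions and double even positions (subtract 9 from any doubled value over 9):
  doubled (positions 2,4,...): 7 4 0 9 7 8 3 0 9 → sum 47
  kept (positions 1,3,...): 5 8 9 6 7 2 5 5 6 8 → sum 61
Total = 108.
108 mod 10 = 8, so the number is invalid.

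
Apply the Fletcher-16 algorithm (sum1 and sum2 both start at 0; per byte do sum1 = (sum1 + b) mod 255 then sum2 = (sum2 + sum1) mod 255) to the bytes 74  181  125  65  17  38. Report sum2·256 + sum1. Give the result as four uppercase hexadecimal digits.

Running sums (mod 255):
  after byte 0 (74): sum1=74, sum2=74
  after byte 1 (181): sum1=0, sum2=74
  after byte 2 (125): sum1=125, sum2=199
  after byte 3 (65): sum1=190, sum2=134
  after byte 4 (17): sum1=207, sum2=86
  after byte 5 (38): sum1=245, sum2=76
Checksum = sum2·256 + sum1 = 76·256 + 245 = 19701 = 0x4CF5.

4CF5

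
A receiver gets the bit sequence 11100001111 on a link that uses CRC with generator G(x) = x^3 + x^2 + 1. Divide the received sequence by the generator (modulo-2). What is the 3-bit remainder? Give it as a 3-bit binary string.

001

Modulo-2 division of 11100001111 by 1101:
  pos 0: 1110 XOR 1101 = 0011
  pos 2: 1100 XOR 1101 = 0001
  pos 5: 1011 XOR 1101 = 0110
  pos 6: 1101 XOR 1101 = 0000
Remainder = 001 (nonzero — an error is detected).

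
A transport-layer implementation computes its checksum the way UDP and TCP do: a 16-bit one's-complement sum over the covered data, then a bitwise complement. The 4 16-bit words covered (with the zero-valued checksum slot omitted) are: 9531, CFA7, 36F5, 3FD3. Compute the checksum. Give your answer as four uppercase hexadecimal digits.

One's-complement addition (fold any carry out of bit 15 back into bit 0):
  0x9531 + 0xCFA7 = 0x164D8 → wrap carry → 0x64D9
  0x64D9 + 0x36F5 = 0x09BCE
  0x9BCE + 0x3FD3 = 0x0DBA1
One's-complement sum = 0xDBA1.
Checksum = ~0xDBA1 & 0xFFFF = 0x245E.

245E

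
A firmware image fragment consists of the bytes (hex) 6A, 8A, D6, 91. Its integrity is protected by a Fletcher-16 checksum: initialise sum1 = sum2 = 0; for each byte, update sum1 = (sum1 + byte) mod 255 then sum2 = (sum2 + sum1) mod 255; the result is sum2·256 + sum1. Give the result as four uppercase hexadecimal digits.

Running sums (mod 255):
  after byte 0 (6A): sum1=106, sum2=106
  after byte 1 (8A): sum1=244, sum2=95
  after byte 2 (D6): sum1=203, sum2=43
  after byte 3 (91): sum1=93, sum2=136
Checksum = sum2·256 + sum1 = 136·256 + 93 = 34909 = 0x885D.

885D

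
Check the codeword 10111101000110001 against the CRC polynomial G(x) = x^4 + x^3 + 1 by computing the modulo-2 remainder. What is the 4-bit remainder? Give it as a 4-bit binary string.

Modulo-2 division of 10111101000110001 by 11001:
  pos 0: 10111 XOR 11001 = 01110
  pos 1: 11101 XOR 11001 = 00100
  pos 3: 10001 XOR 11001 = 01000
  pos 4: 10000 XOR 11001 = 01001
  pos 5: 10010 XOR 11001 = 01011
  pos 6: 10110 XOR 11001 = 01111
  pos 7: 11111 XOR 11001 = 00110
  pos 9: 11010 XOR 11001 = 00011
  pos 12: 11001 XOR 11001 = 00000
Remainder = 0000 (zero — the frame passes the CRC check).

0000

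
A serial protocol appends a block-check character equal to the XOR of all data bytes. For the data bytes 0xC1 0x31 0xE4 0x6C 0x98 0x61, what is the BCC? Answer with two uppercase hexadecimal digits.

XOR the bytes together:
  start with 0xC1
  0xC1 ⊕ 0x31 = 0xF0
  0xF0 ⊕ 0xE4 = 0x14
  0x14 ⊕ 0x6C = 0x78
  0x78 ⊕ 0x98 = 0xE0
  0xE0 ⊕ 0x61 = 0x81

81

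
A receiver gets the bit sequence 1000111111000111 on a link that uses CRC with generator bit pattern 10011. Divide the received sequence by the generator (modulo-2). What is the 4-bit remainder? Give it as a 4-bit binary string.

0111

Modulo-2 division of 1000111111000111 by 10011:
  pos 0: 10001 XOR 10011 = 00010
  pos 3: 10111 XOR 10011 = 00100
  pos 5: 10011 XOR 10011 = 00000
Remainder = 0111 (nonzero — an error is detected).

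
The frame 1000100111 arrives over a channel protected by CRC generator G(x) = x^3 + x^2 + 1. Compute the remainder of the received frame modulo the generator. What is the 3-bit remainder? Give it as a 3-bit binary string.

000

Modulo-2 division of 1000100111 by 1101:
  pos 0: 1000 XOR 1101 = 0101
  pos 1: 1011 XOR 1101 = 0110
  pos 2: 1100 XOR 1101 = 0001
  pos 5: 1011 XOR 1101 = 0110
  pos 6: 1101 XOR 1101 = 0000
Remainder = 000 (zero — the frame passes the CRC check).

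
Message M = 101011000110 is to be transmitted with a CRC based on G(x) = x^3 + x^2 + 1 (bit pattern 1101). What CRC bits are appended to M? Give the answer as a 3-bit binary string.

111

Append 3 zeros: 101011000110000. Divide by 1101 (XOR where the leading bit is 1):
  pos 0: 1010 XOR 1101 = 0111
  pos 1: 1111 XOR 1101 = 0010
  pos 3: 1010 XOR 1101 = 0111
  pos 4: 1110 XOR 1101 = 0011
  pos 6: 1101 XOR 1101 = 0000
  pos 10: 1000 XOR 1101 = 0101
  pos 11: 1010 XOR 1101 = 0111
Remainder (last 3 bits) = 111. This is the CRC / FCS.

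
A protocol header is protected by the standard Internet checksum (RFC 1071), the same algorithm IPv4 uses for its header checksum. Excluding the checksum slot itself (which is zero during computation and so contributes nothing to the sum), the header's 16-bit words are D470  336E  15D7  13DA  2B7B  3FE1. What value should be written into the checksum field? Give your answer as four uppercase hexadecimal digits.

6313

One's-complement addition (fold any carry out of bit 15 back into bit 0):
  0xD470 + 0x336E = 0x107DE → wrap carry → 0x07DF
  0x07DF + 0x15D7 = 0x01DB6
  0x1DB6 + 0x13DA = 0x03190
  0x3190 + 0x2B7B = 0x05D0B
  0x5D0B + 0x3FE1 = 0x09CEC
One's-complement sum = 0x9CEC.
Checksum = ~0x9CEC & 0xFFFF = 0x6313.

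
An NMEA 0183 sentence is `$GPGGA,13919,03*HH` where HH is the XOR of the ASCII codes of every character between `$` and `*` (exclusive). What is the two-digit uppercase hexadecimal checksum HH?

66

XOR the ASCII codes of the payload characters:
  'G' = 0x47 → acc = 0x47
  'P' = 0x50 → acc = 0x17
  'G' = 0x47 → acc = 0x50
  'G' = 0x47 → acc = 0x17
  'A' = 0x41 → acc = 0x56
  ',' = 0x2C → acc = 0x7A
  '1' = 0x31 → acc = 0x4B
  '3' = 0x33 → acc = 0x78
  '9' = 0x39 → acc = 0x41
  '1' = 0x31 → acc = 0x70
  '9' = 0x39 → acc = 0x49
  ',' = 0x2C → acc = 0x65
  '0' = 0x30 → acc = 0x55
  '3' = 0x33 → acc = 0x66
Checksum = 0x66.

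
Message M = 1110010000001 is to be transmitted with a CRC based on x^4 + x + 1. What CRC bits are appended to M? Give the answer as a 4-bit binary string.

Append 4 zeros: 11100100000010000. Divide by 10011 (XOR where the leading bit is 1):
  pos 0: 11100 XOR 10011 = 01111
  pos 1: 11111 XOR 10011 = 01100
  pos 2: 11000 XOR 10011 = 01011
  pos 3: 10110 XOR 10011 = 00101
  pos 5: 10100 XOR 10011 = 00111
  pos 7: 11100 XOR 10011 = 01111
  pos 8: 11111 XOR 10011 = 01100
  pos 9: 11000 XOR 10011 = 01011
  pos 10: 10110 XOR 10011 = 00101
  pos 12: 10100 XOR 10011 = 00111
Remainder (last 4 bits) = 0111. This is the CRC / FCS.

0111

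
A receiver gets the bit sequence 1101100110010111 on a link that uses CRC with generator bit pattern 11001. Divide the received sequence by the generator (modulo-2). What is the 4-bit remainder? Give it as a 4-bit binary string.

0100

Modulo-2 division of 1101100110010111 by 11001:
  pos 0: 11011 XOR 11001 = 00010
  pos 3: 10001 XOR 11001 = 01000
  pos 4: 10001 XOR 11001 = 01000
  pos 5: 10000 XOR 11001 = 01001
  pos 6: 10010 XOR 11001 = 01011
  pos 7: 10111 XOR 11001 = 01110
  pos 8: 11100 XOR 11001 = 00101
  pos 10: 10111 XOR 11001 = 01110
  pos 11: 11101 XOR 11001 = 00100
Remainder = 0100 (nonzero — an error is detected).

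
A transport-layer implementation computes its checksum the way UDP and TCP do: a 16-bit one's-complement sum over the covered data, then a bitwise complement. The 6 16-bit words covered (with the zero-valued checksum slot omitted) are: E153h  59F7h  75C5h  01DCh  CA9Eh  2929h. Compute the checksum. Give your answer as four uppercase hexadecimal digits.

594B

One's-complement addition (fold any carry out of bit 15 back into bit 0):
  0xE153 + 0x59F7 = 0x13B4A → wrap carry → 0x3B4B
  0x3B4B + 0x75C5 = 0x0B110
  0xB110 + 0x01DC = 0x0B2EC
  0xB2EC + 0xCA9E = 0x17D8A → wrap carry → 0x7D8B
  0x7D8B + 0x2929 = 0x0A6B4
One's-complement sum = 0xA6B4.
Checksum = ~0xA6B4 & 0xFFFF = 0x594B.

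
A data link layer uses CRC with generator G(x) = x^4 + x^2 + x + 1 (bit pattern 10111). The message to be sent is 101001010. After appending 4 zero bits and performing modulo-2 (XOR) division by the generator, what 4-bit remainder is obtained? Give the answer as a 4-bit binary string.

Append 4 zeros: 1010010100000. Divide by 10111 (XOR where the leading bit is 1):
  pos 0: 10100 XOR 10111 = 00011
  pos 3: 11101 XOR 10111 = 01010
  pos 4: 10100 XOR 10111 = 00011
  pos 7: 11000 XOR 10111 = 01111
  pos 8: 11110 XOR 10111 = 01001
Remainder (last 4 bits) = 1001. This is the CRC / FCS.

1001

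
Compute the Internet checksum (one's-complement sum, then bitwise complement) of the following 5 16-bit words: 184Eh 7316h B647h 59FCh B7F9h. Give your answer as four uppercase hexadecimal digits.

AC5D

One's-complement addition (fold any carry out of bit 15 back into bit 0):
  0x184E + 0x7316 = 0x08B64
  0x8B64 + 0xB647 = 0x141AB → wrap carry → 0x41AC
  0x41AC + 0x59FC = 0x09BA8
  0x9BA8 + 0xB7F9 = 0x153A1 → wrap carry → 0x53A2
One's-complement sum = 0x53A2.
Checksum = ~0x53A2 & 0xFFFF = 0xAC5D.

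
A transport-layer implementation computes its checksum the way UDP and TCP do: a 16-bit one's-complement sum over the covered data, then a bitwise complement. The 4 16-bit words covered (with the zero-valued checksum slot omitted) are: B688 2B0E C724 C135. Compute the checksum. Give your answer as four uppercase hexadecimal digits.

One's-complement addition (fold any carry out of bit 15 back into bit 0):
  0xB688 + 0x2B0E = 0x0E196
  0xE196 + 0xC724 = 0x1A8BA → wrap carry → 0xA8BB
  0xA8BB + 0xC135 = 0x169F0 → wrap carry → 0x69F1
One's-complement sum = 0x69F1.
Checksum = ~0x69F1 & 0xFFFF = 0x960E.

960E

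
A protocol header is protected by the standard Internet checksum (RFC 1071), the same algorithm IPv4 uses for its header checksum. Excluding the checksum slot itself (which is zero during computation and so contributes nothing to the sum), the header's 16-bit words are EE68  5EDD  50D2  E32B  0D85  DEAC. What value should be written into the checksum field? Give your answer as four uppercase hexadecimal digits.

One's-complement addition (fold any carry out of bit 15 back into bit 0):
  0xEE68 + 0x5EDD = 0x14D45 → wrap carry → 0x4D46
  0x4D46 + 0x50D2 = 0x09E18
  0x9E18 + 0xE32B = 0x18143 → wrap carry → 0x8144
  0x8144 + 0x0D85 = 0x08EC9
  0x8EC9 + 0xDEAC = 0x16D75 → wrap carry → 0x6D76
One's-complement sum = 0x6D76.
Checksum = ~0x6D76 & 0xFFFF = 0x9289.

9289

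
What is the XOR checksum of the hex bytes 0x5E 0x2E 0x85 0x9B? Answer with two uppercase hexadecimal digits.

6E

XOR the bytes together:
  start with 0x5E
  0x5E ⊕ 0x2E = 0x70
  0x70 ⊕ 0x85 = 0xF5
  0xF5 ⊕ 0x9B = 0x6E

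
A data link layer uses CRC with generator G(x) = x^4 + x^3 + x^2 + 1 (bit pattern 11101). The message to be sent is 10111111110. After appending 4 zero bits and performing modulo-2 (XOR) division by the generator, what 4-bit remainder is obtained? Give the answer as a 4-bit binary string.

1101

Append 4 zeros: 101111111100000. Divide by 11101 (XOR where the leading bit is 1):
  pos 0: 10111 XOR 11101 = 01010
  pos 1: 10101 XOR 11101 = 01000
  pos 2: 10001 XOR 11101 = 01100
  pos 3: 11001 XOR 11101 = 00100
  pos 5: 10011 XOR 11101 = 01110
  pos 6: 11100 XOR 11101 = 00001
  pos 10: 10000 XOR 11101 = 01101
Remainder (last 4 bits) = 1101. This is the CRC / FCS.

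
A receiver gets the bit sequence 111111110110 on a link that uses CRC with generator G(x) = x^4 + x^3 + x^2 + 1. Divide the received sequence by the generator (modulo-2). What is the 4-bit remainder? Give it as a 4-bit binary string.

0000

Modulo-2 division of 111111110110 by 11101:
  pos 0: 11111 XOR 11101 = 00010
  pos 3: 10111 XOR 11101 = 01010
  pos 4: 10100 XOR 11101 = 01001
  pos 5: 10011 XOR 11101 = 01110
  pos 6: 11101 XOR 11101 = 00000
Remainder = 0000 (zero — the frame passes the CRC check).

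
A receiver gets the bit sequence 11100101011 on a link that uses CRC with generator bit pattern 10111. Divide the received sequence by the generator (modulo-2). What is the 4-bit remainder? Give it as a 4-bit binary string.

1011

Modulo-2 division of 11100101011 by 10111:
  pos 0: 11100 XOR 10111 = 01011
  pos 1: 10111 XOR 10111 = 00000
Remainder = 1011 (nonzero — an error is detected).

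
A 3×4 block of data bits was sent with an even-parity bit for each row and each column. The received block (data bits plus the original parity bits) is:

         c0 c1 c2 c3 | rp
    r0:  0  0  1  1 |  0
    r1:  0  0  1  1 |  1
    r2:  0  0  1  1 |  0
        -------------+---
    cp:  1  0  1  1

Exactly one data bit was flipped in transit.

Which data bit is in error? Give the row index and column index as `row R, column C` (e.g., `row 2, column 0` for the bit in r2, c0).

Recompute each row's even parity and compare to rp:
  r0: data parity 0, sent rp 0 → ok
  r1: data parity 0, sent rp 1 → mismatch
  r2: data parity 0, sent rp 0 → ok
Recompute each column's even parity and compare to cp:
  c0: data parity 0, sent cp 1 → mismatch
  c1: data parity 0, sent cp 0 → ok
  c2: data parity 1, sent cp 1 → ok
  c3: data parity 1, sent cp 1 → ok
Exactly one row (r1) and one column (c0) fail → the flipped bit is at their intersection.

row 1, column 0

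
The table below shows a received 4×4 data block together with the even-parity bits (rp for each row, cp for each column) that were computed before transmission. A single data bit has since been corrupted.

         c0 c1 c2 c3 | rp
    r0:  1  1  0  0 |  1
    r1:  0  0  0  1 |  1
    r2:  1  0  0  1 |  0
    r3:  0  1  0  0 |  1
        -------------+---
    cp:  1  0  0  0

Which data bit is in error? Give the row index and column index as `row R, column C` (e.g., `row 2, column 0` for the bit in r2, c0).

row 0, column 0

Recompute each row's even parity and compare to rp:
  r0: data parity 0, sent rp 1 → mismatch
  r1: data parity 1, sent rp 1 → ok
  r2: data parity 0, sent rp 0 → ok
  r3: data parity 1, sent rp 1 → ok
Recompute each column's even parity and compare to cp:
  c0: data parity 0, sent cp 1 → mismatch
  c1: data parity 0, sent cp 0 → ok
  c2: data parity 0, sent cp 0 → ok
  c3: data parity 0, sent cp 0 → ok
Exactly one row (r0) and one column (c0) fail → the flipped bit is at their intersection.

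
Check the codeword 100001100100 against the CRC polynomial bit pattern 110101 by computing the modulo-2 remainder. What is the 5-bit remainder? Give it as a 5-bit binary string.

Modulo-2 division of 100001100100 by 110101:
  pos 0: 100001 XOR 110101 = 010100
  pos 1: 101001 XOR 110101 = 011100
  pos 2: 111000 XOR 110101 = 001101
  pos 4: 110101 XOR 110101 = 000000
Remainder = 00000 (zero — the frame passes the CRC check).

00000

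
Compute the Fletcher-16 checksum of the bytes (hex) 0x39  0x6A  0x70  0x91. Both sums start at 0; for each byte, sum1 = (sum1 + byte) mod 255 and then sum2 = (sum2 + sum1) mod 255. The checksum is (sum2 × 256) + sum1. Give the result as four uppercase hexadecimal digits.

Running sums (mod 255):
  after byte 0 (0x39): sum1=57, sum2=57
  after byte 1 (0x6A): sum1=163, sum2=220
  after byte 2 (0x70): sum1=20, sum2=240
  after byte 3 (0x91): sum1=165, sum2=150
Checksum = sum2·256 + sum1 = 150·256 + 165 = 38565 = 0x96A5.

96A5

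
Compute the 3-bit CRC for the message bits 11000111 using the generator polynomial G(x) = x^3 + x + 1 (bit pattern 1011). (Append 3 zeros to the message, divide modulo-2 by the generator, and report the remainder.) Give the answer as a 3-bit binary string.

Append 3 zeros: 11000111000. Divide by 1011 (XOR where the leading bit is 1):
  pos 0: 1100 XOR 1011 = 0111
  pos 1: 1110 XOR 1011 = 0101
  pos 2: 1011 XOR 1011 = 0000
  pos 6: 1100 XOR 1011 = 0111
  pos 7: 1110 XOR 1011 = 0101
Remainder (last 3 bits) = 101. This is the CRC / FCS.

101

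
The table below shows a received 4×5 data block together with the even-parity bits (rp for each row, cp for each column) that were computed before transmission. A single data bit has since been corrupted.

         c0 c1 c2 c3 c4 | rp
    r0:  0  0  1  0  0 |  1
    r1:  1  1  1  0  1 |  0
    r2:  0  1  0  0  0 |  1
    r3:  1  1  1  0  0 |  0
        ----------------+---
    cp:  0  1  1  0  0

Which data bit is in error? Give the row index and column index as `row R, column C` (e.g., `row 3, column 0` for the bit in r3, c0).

row 3, column 4

Recompute each row's even parity and compare to rp:
  r0: data parity 1, sent rp 1 → ok
  r1: data parity 0, sent rp 0 → ok
  r2: data parity 1, sent rp 1 → ok
  r3: data parity 1, sent rp 0 → mismatch
Recompute each column's even parity and compare to cp:
  c0: data parity 0, sent cp 0 → ok
  c1: data parity 1, sent cp 1 → ok
  c2: data parity 1, sent cp 1 → ok
  c3: data parity 0, sent cp 0 → ok
  c4: data parity 1, sent cp 0 → mismatch
Exactly one row (r3) and one column (c4) fail → the flipped bit is at their intersection.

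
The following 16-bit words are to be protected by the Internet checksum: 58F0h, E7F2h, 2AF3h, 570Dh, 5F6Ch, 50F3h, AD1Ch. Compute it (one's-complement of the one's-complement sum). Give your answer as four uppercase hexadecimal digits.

One's-complement addition (fold any carry out of bit 15 back into bit 0):
  0x58F0 + 0xE7F2 = 0x140E2 → wrap carry → 0x40E3
  0x40E3 + 0x2AF3 = 0x06BD6
  0x6BD6 + 0x570D = 0x0C2E3
  0xC2E3 + 0x5F6C = 0x1224F → wrap carry → 0x2250
  0x2250 + 0x50F3 = 0x07343
  0x7343 + 0xAD1C = 0x1205F → wrap carry → 0x2060
One's-complement sum = 0x2060.
Checksum = ~0x2060 & 0xFFFF = 0xDF9F.

DF9F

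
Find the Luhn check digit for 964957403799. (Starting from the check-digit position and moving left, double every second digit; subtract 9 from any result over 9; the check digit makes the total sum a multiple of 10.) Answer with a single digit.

Partial digits right→left: 9 9 7 3 0 4 7 5 9 4 6 9
Double every second digit counting from the check-digit position (so the 1st, 3rd, 5th, ... of the partial from the right).
  doubled (with −9 where >9): 9 5 0 5 9 3 → sum 31
  kept as-is: 9 3 4 5 4 9 → sum 34
Total = 31 + 34 = 65.
Check digit = (10 − (65 mod 10)) mod 10 = 5.

5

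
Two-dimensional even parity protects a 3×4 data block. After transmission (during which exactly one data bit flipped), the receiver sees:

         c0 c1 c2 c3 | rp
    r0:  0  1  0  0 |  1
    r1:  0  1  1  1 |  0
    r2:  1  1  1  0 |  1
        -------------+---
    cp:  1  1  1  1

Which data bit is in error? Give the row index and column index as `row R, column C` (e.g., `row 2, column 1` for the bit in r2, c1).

Recompute each row's even parity and compare to rp:
  r0: data parity 1, sent rp 1 → ok
  r1: data parity 1, sent rp 0 → mismatch
  r2: data parity 1, sent rp 1 → ok
Recompute each column's even parity and compare to cp:
  c0: data parity 1, sent cp 1 → ok
  c1: data parity 1, sent cp 1 → ok
  c2: data parity 0, sent cp 1 → mismatch
  c3: data parity 1, sent cp 1 → ok
Exactly one row (r1) and one column (c2) fail → the flipped bit is at their intersection.

row 1, column 2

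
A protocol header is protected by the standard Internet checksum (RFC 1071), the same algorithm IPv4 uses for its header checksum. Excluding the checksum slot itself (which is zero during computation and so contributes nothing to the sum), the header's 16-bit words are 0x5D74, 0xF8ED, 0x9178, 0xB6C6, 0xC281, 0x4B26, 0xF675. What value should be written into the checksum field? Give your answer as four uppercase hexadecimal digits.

One's-complement addition (fold any carry out of bit 15 back into bit 0):
  0x5D74 + 0xF8ED = 0x15661 → wrap carry → 0x5662
  0x5662 + 0x9178 = 0x0E7DA
  0xE7DA + 0xB6C6 = 0x19EA0 → wrap carry → 0x9EA1
  0x9EA1 + 0xC281 = 0x16122 → wrap carry → 0x6123
  0x6123 + 0x4B26 = 0x0AC49
  0xAC49 + 0xF675 = 0x1A2BE → wrap carry → 0xA2BF
One's-complement sum = 0xA2BF.
Checksum = ~0xA2BF & 0xFFFF = 0x5D40.

5D40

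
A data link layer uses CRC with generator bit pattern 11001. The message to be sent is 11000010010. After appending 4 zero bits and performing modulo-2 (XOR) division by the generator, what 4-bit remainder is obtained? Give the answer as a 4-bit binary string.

1111

Append 4 zeros: 110000100100000. Divide by 11001 (XOR where the leading bit is 1):
  pos 0: 11000 XOR 11001 = 00001
  pos 4: 10100 XOR 11001 = 01101
  pos 5: 11011 XOR 11001 = 00010
  pos 8: 10000 XOR 11001 = 01001
  pos 9: 10010 XOR 11001 = 01011
  pos 10: 10110 XOR 11001 = 01111
Remainder (last 4 bits) = 1111. This is the CRC / FCS.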